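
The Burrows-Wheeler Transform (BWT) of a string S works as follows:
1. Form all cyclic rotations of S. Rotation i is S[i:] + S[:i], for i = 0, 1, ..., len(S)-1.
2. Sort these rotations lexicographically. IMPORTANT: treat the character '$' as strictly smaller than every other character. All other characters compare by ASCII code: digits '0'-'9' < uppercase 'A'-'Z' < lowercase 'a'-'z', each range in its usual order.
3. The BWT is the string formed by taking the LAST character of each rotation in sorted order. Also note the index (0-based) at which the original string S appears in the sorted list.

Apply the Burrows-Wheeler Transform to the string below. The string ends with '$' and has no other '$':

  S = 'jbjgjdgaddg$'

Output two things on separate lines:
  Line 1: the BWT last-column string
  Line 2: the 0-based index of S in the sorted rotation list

All 12 rotations (rotation i = S[i:]+S[:i]):
  rot[0] = jbjgjdgaddg$
  rot[1] = bjgjdgaddg$j
  rot[2] = jgjdgaddg$jb
  rot[3] = gjdgaddg$jbj
  rot[4] = jdgaddg$jbjg
  rot[5] = dgaddg$jbjgj
  rot[6] = gaddg$jbjgjd
  rot[7] = addg$jbjgjdg
  rot[8] = ddg$jbjgjdga
  rot[9] = dg$jbjgjdgad
  rot[10] = g$jbjgjdgadd
  rot[11] = $jbjgjdgaddg
Sorted (with $ < everything):
  sorted[0] = $jbjgjdgaddg  (last char: 'g')
  sorted[1] = addg$jbjgjdg  (last char: 'g')
  sorted[2] = bjgjdgaddg$j  (last char: 'j')
  sorted[3] = ddg$jbjgjdga  (last char: 'a')
  sorted[4] = dg$jbjgjdgad  (last char: 'd')
  sorted[5] = dgaddg$jbjgj  (last char: 'j')
  sorted[6] = g$jbjgjdgadd  (last char: 'd')
  sorted[7] = gaddg$jbjgjd  (last char: 'd')
  sorted[8] = gjdgaddg$jbj  (last char: 'j')
  sorted[9] = jbjgjdgaddg$  (last char: '$')
  sorted[10] = jdgaddg$jbjg  (last char: 'g')
  sorted[11] = jgjdgaddg$jb  (last char: 'b')
Last column: ggjadjddj$gb
Original string S is at sorted index 9

Answer: ggjadjddj$gb
9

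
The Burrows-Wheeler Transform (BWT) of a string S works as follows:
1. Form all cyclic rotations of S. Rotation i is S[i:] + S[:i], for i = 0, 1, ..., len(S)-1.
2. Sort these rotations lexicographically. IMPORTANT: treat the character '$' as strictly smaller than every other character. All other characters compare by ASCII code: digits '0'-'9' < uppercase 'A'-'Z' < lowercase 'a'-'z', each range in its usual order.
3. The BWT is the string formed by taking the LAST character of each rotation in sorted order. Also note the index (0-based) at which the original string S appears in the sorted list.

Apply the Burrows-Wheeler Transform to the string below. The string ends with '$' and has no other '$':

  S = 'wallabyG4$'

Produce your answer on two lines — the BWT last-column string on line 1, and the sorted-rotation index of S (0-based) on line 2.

Answer: 4Gylwala$b
8

Derivation:
All 10 rotations (rotation i = S[i:]+S[:i]):
  rot[0] = wallabyG4$
  rot[1] = allabyG4$w
  rot[2] = llabyG4$wa
  rot[3] = labyG4$wal
  rot[4] = abyG4$wall
  rot[5] = byG4$walla
  rot[6] = yG4$wallab
  rot[7] = G4$wallaby
  rot[8] = 4$wallabyG
  rot[9] = $wallabyG4
Sorted (with $ < everything):
  sorted[0] = $wallabyG4  (last char: '4')
  sorted[1] = 4$wallabyG  (last char: 'G')
  sorted[2] = G4$wallaby  (last char: 'y')
  sorted[3] = abyG4$wall  (last char: 'l')
  sorted[4] = allabyG4$w  (last char: 'w')
  sorted[5] = byG4$walla  (last char: 'a')
  sorted[6] = labyG4$wal  (last char: 'l')
  sorted[7] = llabyG4$wa  (last char: 'a')
  sorted[8] = wallabyG4$  (last char: '$')
  sorted[9] = yG4$wallab  (last char: 'b')
Last column: 4Gylwala$b
Original string S is at sorted index 8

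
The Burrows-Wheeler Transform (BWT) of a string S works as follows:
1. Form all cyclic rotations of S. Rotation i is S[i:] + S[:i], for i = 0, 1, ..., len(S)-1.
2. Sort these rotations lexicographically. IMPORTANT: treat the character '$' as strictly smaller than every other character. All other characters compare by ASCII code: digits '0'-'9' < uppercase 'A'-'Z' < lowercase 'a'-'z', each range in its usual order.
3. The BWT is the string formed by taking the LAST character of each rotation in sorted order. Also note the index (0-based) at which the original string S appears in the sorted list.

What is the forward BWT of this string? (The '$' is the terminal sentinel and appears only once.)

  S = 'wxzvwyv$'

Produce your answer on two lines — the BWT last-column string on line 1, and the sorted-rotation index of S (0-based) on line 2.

Answer: vyz$vwwx
3

Derivation:
All 8 rotations (rotation i = S[i:]+S[:i]):
  rot[0] = wxzvwyv$
  rot[1] = xzvwyv$w
  rot[2] = zvwyv$wx
  rot[3] = vwyv$wxz
  rot[4] = wyv$wxzv
  rot[5] = yv$wxzvw
  rot[6] = v$wxzvwy
  rot[7] = $wxzvwyv
Sorted (with $ < everything):
  sorted[0] = $wxzvwyv  (last char: 'v')
  sorted[1] = v$wxzvwy  (last char: 'y')
  sorted[2] = vwyv$wxz  (last char: 'z')
  sorted[3] = wxzvwyv$  (last char: '$')
  sorted[4] = wyv$wxzv  (last char: 'v')
  sorted[5] = xzvwyv$w  (last char: 'w')
  sorted[6] = yv$wxzvw  (last char: 'w')
  sorted[7] = zvwyv$wx  (last char: 'x')
Last column: vyz$vwwx
Original string S is at sorted index 3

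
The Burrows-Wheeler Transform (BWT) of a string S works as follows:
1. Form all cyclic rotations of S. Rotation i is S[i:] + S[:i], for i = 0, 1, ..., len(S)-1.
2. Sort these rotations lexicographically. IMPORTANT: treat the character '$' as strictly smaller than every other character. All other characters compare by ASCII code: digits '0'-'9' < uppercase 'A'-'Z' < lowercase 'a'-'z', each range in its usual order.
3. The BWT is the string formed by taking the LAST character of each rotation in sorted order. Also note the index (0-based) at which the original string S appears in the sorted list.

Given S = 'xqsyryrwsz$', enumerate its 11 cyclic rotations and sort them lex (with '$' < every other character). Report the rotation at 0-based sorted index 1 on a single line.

All 11 rotations (rotation i = S[i:]+S[:i]):
  rot[0] = xqsyryrwsz$
  rot[1] = qsyryrwsz$x
  rot[2] = syryrwsz$xq
  rot[3] = yryrwsz$xqs
  rot[4] = ryrwsz$xqsy
  rot[5] = yrwsz$xqsyr
  rot[6] = rwsz$xqsyry
  rot[7] = wsz$xqsyryr
  rot[8] = sz$xqsyryrw
  rot[9] = z$xqsyryrws
  rot[10] = $xqsyryrwsz
Sorted (with $ < everything):
  sorted[0] = $xqsyryrwsz
  sorted[1] = qsyryrwsz$x
  sorted[2] = rwsz$xqsyry
  sorted[3] = ryrwsz$xqsy
  sorted[4] = syryrwsz$xq
  sorted[5] = sz$xqsyryrw
  sorted[6] = wsz$xqsyryr
  sorted[7] = xqsyryrwsz$
  sorted[8] = yrwsz$xqsyr
  sorted[9] = yryrwsz$xqs
  sorted[10] = z$xqsyryrws
sorted[1] = qsyryrwsz$x

Answer: qsyryrwsz$x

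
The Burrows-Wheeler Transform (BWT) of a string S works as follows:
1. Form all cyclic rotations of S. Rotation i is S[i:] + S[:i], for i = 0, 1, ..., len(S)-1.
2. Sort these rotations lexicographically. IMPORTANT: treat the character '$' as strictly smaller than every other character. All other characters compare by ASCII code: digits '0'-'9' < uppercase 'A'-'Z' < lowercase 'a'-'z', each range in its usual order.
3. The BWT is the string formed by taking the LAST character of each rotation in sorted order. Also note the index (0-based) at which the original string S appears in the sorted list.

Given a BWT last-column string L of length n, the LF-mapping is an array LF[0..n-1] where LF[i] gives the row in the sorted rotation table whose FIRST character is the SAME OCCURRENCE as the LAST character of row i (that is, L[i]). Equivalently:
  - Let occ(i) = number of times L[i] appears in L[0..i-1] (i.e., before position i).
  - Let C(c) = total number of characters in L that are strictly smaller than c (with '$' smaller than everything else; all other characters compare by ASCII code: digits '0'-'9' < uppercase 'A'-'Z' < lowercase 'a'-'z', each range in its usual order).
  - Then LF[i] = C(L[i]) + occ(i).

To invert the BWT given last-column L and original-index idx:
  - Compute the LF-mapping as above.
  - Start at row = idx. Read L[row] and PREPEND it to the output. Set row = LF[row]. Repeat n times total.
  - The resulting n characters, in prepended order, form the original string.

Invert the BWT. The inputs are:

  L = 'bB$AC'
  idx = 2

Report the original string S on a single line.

Answer: BACb$

Derivation:
LF mapping: 4 2 0 1 3
Walk LF starting at row 2, prepending L[row]:
  step 1: row=2, L[2]='$', prepend. Next row=LF[2]=0
  step 2: row=0, L[0]='b', prepend. Next row=LF[0]=4
  step 3: row=4, L[4]='C', prepend. Next row=LF[4]=3
  step 4: row=3, L[3]='A', prepend. Next row=LF[3]=1
  step 5: row=1, L[1]='B', prepend. Next row=LF[1]=2
Reversed output: BACb$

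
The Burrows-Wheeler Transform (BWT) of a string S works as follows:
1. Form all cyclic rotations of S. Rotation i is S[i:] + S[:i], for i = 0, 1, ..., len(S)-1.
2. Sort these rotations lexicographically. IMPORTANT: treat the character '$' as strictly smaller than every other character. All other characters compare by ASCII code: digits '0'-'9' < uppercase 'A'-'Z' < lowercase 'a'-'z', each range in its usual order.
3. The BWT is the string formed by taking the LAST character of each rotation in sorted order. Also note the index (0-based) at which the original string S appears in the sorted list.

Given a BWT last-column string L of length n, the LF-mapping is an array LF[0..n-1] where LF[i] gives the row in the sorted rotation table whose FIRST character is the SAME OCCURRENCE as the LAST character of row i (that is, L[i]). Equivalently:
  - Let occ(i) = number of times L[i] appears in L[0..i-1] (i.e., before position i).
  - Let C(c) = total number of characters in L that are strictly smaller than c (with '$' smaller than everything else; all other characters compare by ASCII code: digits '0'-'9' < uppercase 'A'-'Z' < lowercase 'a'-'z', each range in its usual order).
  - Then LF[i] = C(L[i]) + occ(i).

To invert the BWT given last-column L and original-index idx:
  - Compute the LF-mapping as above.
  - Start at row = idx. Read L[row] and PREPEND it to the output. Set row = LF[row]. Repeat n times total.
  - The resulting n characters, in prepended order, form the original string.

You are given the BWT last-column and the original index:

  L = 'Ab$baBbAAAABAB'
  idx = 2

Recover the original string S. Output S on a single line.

Answer: ABAaABbAbABbA$

Derivation:
LF mapping: 1 11 0 12 10 7 13 2 3 4 5 8 6 9
Walk LF starting at row 2, prepending L[row]:
  step 1: row=2, L[2]='$', prepend. Next row=LF[2]=0
  step 2: row=0, L[0]='A', prepend. Next row=LF[0]=1
  step 3: row=1, L[1]='b', prepend. Next row=LF[1]=11
  step 4: row=11, L[11]='B', prepend. Next row=LF[11]=8
  step 5: row=8, L[8]='A', prepend. Next row=LF[8]=3
  step 6: row=3, L[3]='b', prepend. Next row=LF[3]=12
  step 7: row=12, L[12]='A', prepend. Next row=LF[12]=6
  step 8: row=6, L[6]='b', prepend. Next row=LF[6]=13
  step 9: row=13, L[13]='B', prepend. Next row=LF[13]=9
  step 10: row=9, L[9]='A', prepend. Next row=LF[9]=4
  step 11: row=4, L[4]='a', prepend. Next row=LF[4]=10
  step 12: row=10, L[10]='A', prepend. Next row=LF[10]=5
  step 13: row=5, L[5]='B', prepend. Next row=LF[5]=7
  step 14: row=7, L[7]='A', prepend. Next row=LF[7]=2
Reversed output: ABAaABbAbABbA$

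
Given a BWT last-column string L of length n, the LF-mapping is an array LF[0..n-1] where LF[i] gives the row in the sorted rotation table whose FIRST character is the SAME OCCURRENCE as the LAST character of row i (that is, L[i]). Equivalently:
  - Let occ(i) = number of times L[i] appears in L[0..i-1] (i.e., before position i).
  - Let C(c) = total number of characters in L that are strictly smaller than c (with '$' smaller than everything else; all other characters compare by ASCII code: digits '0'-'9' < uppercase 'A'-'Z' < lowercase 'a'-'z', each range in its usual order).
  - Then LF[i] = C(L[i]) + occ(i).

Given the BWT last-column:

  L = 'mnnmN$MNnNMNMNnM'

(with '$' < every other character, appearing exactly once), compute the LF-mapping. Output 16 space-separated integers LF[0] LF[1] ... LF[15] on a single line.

Char counts: '$':1, 'M':4, 'N':5, 'm':2, 'n':4
C (first-col start): C('$')=0, C('M')=1, C('N')=5, C('m')=10, C('n')=12
L[0]='m': occ=0, LF[0]=C('m')+0=10+0=10
L[1]='n': occ=0, LF[1]=C('n')+0=12+0=12
L[2]='n': occ=1, LF[2]=C('n')+1=12+1=13
L[3]='m': occ=1, LF[3]=C('m')+1=10+1=11
L[4]='N': occ=0, LF[4]=C('N')+0=5+0=5
L[5]='$': occ=0, LF[5]=C('$')+0=0+0=0
L[6]='M': occ=0, LF[6]=C('M')+0=1+0=1
L[7]='N': occ=1, LF[7]=C('N')+1=5+1=6
L[8]='n': occ=2, LF[8]=C('n')+2=12+2=14
L[9]='N': occ=2, LF[9]=C('N')+2=5+2=7
L[10]='M': occ=1, LF[10]=C('M')+1=1+1=2
L[11]='N': occ=3, LF[11]=C('N')+3=5+3=8
L[12]='M': occ=2, LF[12]=C('M')+2=1+2=3
L[13]='N': occ=4, LF[13]=C('N')+4=5+4=9
L[14]='n': occ=3, LF[14]=C('n')+3=12+3=15
L[15]='M': occ=3, LF[15]=C('M')+3=1+3=4

Answer: 10 12 13 11 5 0 1 6 14 7 2 8 3 9 15 4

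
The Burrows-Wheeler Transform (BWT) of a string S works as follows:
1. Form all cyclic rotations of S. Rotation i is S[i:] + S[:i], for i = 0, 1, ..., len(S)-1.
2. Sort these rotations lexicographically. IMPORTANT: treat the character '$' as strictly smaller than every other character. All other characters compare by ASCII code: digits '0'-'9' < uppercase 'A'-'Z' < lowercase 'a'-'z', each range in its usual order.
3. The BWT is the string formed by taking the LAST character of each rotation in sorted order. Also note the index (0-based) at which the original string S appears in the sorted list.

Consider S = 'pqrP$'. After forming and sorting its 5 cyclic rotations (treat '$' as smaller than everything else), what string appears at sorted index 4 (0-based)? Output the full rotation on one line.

Answer: rP$pq

Derivation:
All 5 rotations (rotation i = S[i:]+S[:i]):
  rot[0] = pqrP$
  rot[1] = qrP$p
  rot[2] = rP$pq
  rot[3] = P$pqr
  rot[4] = $pqrP
Sorted (with $ < everything):
  sorted[0] = $pqrP
  sorted[1] = P$pqr
  sorted[2] = pqrP$
  sorted[3] = qrP$p
  sorted[4] = rP$pq
sorted[4] = rP$pq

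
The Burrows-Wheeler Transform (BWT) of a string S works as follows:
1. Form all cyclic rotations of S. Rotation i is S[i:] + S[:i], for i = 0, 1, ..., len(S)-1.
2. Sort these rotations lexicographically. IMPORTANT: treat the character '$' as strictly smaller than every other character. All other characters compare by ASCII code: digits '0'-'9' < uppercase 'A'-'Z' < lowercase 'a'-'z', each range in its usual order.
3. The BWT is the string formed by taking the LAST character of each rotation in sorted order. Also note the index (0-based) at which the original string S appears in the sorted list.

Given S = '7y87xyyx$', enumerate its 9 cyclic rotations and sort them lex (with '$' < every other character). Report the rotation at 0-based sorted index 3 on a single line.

Answer: 87xyyx$7y

Derivation:
All 9 rotations (rotation i = S[i:]+S[:i]):
  rot[0] = 7y87xyyx$
  rot[1] = y87xyyx$7
  rot[2] = 87xyyx$7y
  rot[3] = 7xyyx$7y8
  rot[4] = xyyx$7y87
  rot[5] = yyx$7y87x
  rot[6] = yx$7y87xy
  rot[7] = x$7y87xyy
  rot[8] = $7y87xyyx
Sorted (with $ < everything):
  sorted[0] = $7y87xyyx
  sorted[1] = 7xyyx$7y8
  sorted[2] = 7y87xyyx$
  sorted[3] = 87xyyx$7y
  sorted[4] = x$7y87xyy
  sorted[5] = xyyx$7y87
  sorted[6] = y87xyyx$7
  sorted[7] = yx$7y87xy
  sorted[8] = yyx$7y87x
sorted[3] = 87xyyx$7y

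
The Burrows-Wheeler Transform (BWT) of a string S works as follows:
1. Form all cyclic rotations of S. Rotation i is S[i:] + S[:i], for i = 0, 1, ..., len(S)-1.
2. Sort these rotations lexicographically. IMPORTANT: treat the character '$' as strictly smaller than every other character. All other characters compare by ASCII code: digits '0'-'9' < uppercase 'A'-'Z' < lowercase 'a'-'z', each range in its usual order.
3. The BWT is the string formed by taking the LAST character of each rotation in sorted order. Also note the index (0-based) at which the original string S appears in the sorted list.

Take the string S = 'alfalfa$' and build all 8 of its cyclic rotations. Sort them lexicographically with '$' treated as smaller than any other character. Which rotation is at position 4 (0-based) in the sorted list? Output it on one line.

All 8 rotations (rotation i = S[i:]+S[:i]):
  rot[0] = alfalfa$
  rot[1] = lfalfa$a
  rot[2] = falfa$al
  rot[3] = alfa$alf
  rot[4] = lfa$alfa
  rot[5] = fa$alfal
  rot[6] = a$alfalf
  rot[7] = $alfalfa
Sorted (with $ < everything):
  sorted[0] = $alfalfa
  sorted[1] = a$alfalf
  sorted[2] = alfa$alf
  sorted[3] = alfalfa$
  sorted[4] = fa$alfal
  sorted[5] = falfa$al
  sorted[6] = lfa$alfa
  sorted[7] = lfalfa$a
sorted[4] = fa$alfal

Answer: fa$alfal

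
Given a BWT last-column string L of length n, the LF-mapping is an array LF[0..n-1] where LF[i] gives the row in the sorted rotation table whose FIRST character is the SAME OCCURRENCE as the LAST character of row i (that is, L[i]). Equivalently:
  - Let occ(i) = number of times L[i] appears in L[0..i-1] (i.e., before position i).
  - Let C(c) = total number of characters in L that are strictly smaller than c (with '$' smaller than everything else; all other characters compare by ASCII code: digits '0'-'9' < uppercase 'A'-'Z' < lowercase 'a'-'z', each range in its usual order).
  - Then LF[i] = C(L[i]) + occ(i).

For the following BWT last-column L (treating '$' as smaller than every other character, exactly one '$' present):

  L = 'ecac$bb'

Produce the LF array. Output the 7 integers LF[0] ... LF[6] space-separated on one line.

Char counts: '$':1, 'a':1, 'b':2, 'c':2, 'e':1
C (first-col start): C('$')=0, C('a')=1, C('b')=2, C('c')=4, C('e')=6
L[0]='e': occ=0, LF[0]=C('e')+0=6+0=6
L[1]='c': occ=0, LF[1]=C('c')+0=4+0=4
L[2]='a': occ=0, LF[2]=C('a')+0=1+0=1
L[3]='c': occ=1, LF[3]=C('c')+1=4+1=5
L[4]='$': occ=0, LF[4]=C('$')+0=0+0=0
L[5]='b': occ=0, LF[5]=C('b')+0=2+0=2
L[6]='b': occ=1, LF[6]=C('b')+1=2+1=3

Answer: 6 4 1 5 0 2 3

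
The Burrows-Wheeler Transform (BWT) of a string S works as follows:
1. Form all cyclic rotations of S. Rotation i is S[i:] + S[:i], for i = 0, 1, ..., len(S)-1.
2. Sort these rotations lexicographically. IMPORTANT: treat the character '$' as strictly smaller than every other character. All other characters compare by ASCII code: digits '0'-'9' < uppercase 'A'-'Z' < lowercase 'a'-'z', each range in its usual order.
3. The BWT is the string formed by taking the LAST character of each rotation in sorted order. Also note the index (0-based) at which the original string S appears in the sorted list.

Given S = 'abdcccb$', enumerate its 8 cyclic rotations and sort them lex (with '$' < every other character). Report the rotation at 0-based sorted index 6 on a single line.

All 8 rotations (rotation i = S[i:]+S[:i]):
  rot[0] = abdcccb$
  rot[1] = bdcccb$a
  rot[2] = dcccb$ab
  rot[3] = cccb$abd
  rot[4] = ccb$abdc
  rot[5] = cb$abdcc
  rot[6] = b$abdccc
  rot[7] = $abdcccb
Sorted (with $ < everything):
  sorted[0] = $abdcccb
  sorted[1] = abdcccb$
  sorted[2] = b$abdccc
  sorted[3] = bdcccb$a
  sorted[4] = cb$abdcc
  sorted[5] = ccb$abdc
  sorted[6] = cccb$abd
  sorted[7] = dcccb$ab
sorted[6] = cccb$abd

Answer: cccb$abd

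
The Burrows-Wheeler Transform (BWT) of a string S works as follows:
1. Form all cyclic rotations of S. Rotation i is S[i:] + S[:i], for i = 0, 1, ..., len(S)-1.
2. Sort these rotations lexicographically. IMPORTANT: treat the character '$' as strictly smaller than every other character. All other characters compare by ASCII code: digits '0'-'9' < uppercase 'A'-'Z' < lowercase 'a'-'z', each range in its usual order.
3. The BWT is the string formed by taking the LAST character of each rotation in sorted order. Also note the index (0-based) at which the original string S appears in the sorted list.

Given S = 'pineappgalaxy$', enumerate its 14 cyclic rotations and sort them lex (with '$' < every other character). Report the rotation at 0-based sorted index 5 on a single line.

Answer: galaxy$pineapp

Derivation:
All 14 rotations (rotation i = S[i:]+S[:i]):
  rot[0] = pineappgalaxy$
  rot[1] = ineappgalaxy$p
  rot[2] = neappgalaxy$pi
  rot[3] = eappgalaxy$pin
  rot[4] = appgalaxy$pine
  rot[5] = ppgalaxy$pinea
  rot[6] = pgalaxy$pineap
  rot[7] = galaxy$pineapp
  rot[8] = alaxy$pineappg
  rot[9] = laxy$pineappga
  rot[10] = axy$pineappgal
  rot[11] = xy$pineappgala
  rot[12] = y$pineappgalax
  rot[13] = $pineappgalaxy
Sorted (with $ < everything):
  sorted[0] = $pineappgalaxy
  sorted[1] = alaxy$pineappg
  sorted[2] = appgalaxy$pine
  sorted[3] = axy$pineappgal
  sorted[4] = eappgalaxy$pin
  sorted[5] = galaxy$pineapp
  sorted[6] = ineappgalaxy$p
  sorted[7] = laxy$pineappga
  sorted[8] = neappgalaxy$pi
  sorted[9] = pgalaxy$pineap
  sorted[10] = pineappgalaxy$
  sorted[11] = ppgalaxy$pinea
  sorted[12] = xy$pineappgala
  sorted[13] = y$pineappgalax
sorted[5] = galaxy$pineapp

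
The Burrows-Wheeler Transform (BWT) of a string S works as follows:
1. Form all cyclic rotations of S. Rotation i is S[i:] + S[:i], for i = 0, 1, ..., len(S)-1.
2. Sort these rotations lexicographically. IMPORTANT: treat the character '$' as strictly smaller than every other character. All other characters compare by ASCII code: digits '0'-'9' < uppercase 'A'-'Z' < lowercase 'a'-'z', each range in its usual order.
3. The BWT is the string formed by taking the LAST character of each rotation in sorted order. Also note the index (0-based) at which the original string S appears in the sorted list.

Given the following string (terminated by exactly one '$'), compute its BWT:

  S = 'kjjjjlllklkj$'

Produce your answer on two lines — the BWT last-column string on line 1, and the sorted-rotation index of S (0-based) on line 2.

Answer: jkkjjjl$lkllj
7

Derivation:
All 13 rotations (rotation i = S[i:]+S[:i]):
  rot[0] = kjjjjlllklkj$
  rot[1] = jjjjlllklkj$k
  rot[2] = jjjlllklkj$kj
  rot[3] = jjlllklkj$kjj
  rot[4] = jlllklkj$kjjj
  rot[5] = lllklkj$kjjjj
  rot[6] = llklkj$kjjjjl
  rot[7] = lklkj$kjjjjll
  rot[8] = klkj$kjjjjlll
  rot[9] = lkj$kjjjjlllk
  rot[10] = kj$kjjjjlllkl
  rot[11] = j$kjjjjlllklk
  rot[12] = $kjjjjlllklkj
Sorted (with $ < everything):
  sorted[0] = $kjjjjlllklkj  (last char: 'j')
  sorted[1] = j$kjjjjlllklk  (last char: 'k')
  sorted[2] = jjjjlllklkj$k  (last char: 'k')
  sorted[3] = jjjlllklkj$kj  (last char: 'j')
  sorted[4] = jjlllklkj$kjj  (last char: 'j')
  sorted[5] = jlllklkj$kjjj  (last char: 'j')
  sorted[6] = kj$kjjjjlllkl  (last char: 'l')
  sorted[7] = kjjjjlllklkj$  (last char: '$')
  sorted[8] = klkj$kjjjjlll  (last char: 'l')
  sorted[9] = lkj$kjjjjlllk  (last char: 'k')
  sorted[10] = lklkj$kjjjjll  (last char: 'l')
  sorted[11] = llklkj$kjjjjl  (last char: 'l')
  sorted[12] = lllklkj$kjjjj  (last char: 'j')
Last column: jkkjjjl$lkllj
Original string S is at sorted index 7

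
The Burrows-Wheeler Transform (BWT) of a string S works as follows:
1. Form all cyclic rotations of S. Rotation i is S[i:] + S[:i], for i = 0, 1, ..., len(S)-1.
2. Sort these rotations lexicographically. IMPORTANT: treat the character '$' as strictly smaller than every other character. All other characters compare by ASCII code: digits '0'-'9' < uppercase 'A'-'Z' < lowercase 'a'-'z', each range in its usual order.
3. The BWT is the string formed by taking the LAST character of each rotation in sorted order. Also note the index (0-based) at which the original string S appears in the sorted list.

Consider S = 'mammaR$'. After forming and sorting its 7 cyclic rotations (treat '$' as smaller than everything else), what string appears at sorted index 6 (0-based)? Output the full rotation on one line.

Answer: mmaR$ma

Derivation:
All 7 rotations (rotation i = S[i:]+S[:i]):
  rot[0] = mammaR$
  rot[1] = ammaR$m
  rot[2] = mmaR$ma
  rot[3] = maR$mam
  rot[4] = aR$mamm
  rot[5] = R$mamma
  rot[6] = $mammaR
Sorted (with $ < everything):
  sorted[0] = $mammaR
  sorted[1] = R$mamma
  sorted[2] = aR$mamm
  sorted[3] = ammaR$m
  sorted[4] = maR$mam
  sorted[5] = mammaR$
  sorted[6] = mmaR$ma
sorted[6] = mmaR$ma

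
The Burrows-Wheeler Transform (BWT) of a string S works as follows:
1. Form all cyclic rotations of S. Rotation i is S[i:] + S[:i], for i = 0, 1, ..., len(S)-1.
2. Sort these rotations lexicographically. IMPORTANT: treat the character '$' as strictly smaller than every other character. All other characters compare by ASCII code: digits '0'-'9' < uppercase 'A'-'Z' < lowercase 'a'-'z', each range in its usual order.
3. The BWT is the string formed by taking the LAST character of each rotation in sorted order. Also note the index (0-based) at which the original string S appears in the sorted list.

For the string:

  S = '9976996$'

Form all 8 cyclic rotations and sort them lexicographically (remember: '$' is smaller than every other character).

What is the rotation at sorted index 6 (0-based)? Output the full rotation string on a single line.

All 8 rotations (rotation i = S[i:]+S[:i]):
  rot[0] = 9976996$
  rot[1] = 976996$9
  rot[2] = 76996$99
  rot[3] = 6996$997
  rot[4] = 996$9976
  rot[5] = 96$99769
  rot[6] = 6$997699
  rot[7] = $9976996
Sorted (with $ < everything):
  sorted[0] = $9976996
  sorted[1] = 6$997699
  sorted[2] = 6996$997
  sorted[3] = 76996$99
  sorted[4] = 96$99769
  sorted[5] = 976996$9
  sorted[6] = 996$9976
  sorted[7] = 9976996$
sorted[6] = 996$9976

Answer: 996$9976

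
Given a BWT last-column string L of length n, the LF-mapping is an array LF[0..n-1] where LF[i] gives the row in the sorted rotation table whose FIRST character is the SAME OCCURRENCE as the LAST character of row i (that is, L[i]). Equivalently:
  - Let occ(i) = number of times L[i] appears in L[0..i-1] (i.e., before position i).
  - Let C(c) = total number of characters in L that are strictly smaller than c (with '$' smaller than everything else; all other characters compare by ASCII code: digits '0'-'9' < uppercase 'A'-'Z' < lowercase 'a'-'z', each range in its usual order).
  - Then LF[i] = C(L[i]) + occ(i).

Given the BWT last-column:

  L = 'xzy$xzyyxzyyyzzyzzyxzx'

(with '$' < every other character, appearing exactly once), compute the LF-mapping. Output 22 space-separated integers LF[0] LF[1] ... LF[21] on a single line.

Char counts: '$':1, 'x':5, 'y':8, 'z':8
C (first-col start): C('$')=0, C('x')=1, C('y')=6, C('z')=14
L[0]='x': occ=0, LF[0]=C('x')+0=1+0=1
L[1]='z': occ=0, LF[1]=C('z')+0=14+0=14
L[2]='y': occ=0, LF[2]=C('y')+0=6+0=6
L[3]='$': occ=0, LF[3]=C('$')+0=0+0=0
L[4]='x': occ=1, LF[4]=C('x')+1=1+1=2
L[5]='z': occ=1, LF[5]=C('z')+1=14+1=15
L[6]='y': occ=1, LF[6]=C('y')+1=6+1=7
L[7]='y': occ=2, LF[7]=C('y')+2=6+2=8
L[8]='x': occ=2, LF[8]=C('x')+2=1+2=3
L[9]='z': occ=2, LF[9]=C('z')+2=14+2=16
L[10]='y': occ=3, LF[10]=C('y')+3=6+3=9
L[11]='y': occ=4, LF[11]=C('y')+4=6+4=10
L[12]='y': occ=5, LF[12]=C('y')+5=6+5=11
L[13]='z': occ=3, LF[13]=C('z')+3=14+3=17
L[14]='z': occ=4, LF[14]=C('z')+4=14+4=18
L[15]='y': occ=6, LF[15]=C('y')+6=6+6=12
L[16]='z': occ=5, LF[16]=C('z')+5=14+5=19
L[17]='z': occ=6, LF[17]=C('z')+6=14+6=20
L[18]='y': occ=7, LF[18]=C('y')+7=6+7=13
L[19]='x': occ=3, LF[19]=C('x')+3=1+3=4
L[20]='z': occ=7, LF[20]=C('z')+7=14+7=21
L[21]='x': occ=4, LF[21]=C('x')+4=1+4=5

Answer: 1 14 6 0 2 15 7 8 3 16 9 10 11 17 18 12 19 20 13 4 21 5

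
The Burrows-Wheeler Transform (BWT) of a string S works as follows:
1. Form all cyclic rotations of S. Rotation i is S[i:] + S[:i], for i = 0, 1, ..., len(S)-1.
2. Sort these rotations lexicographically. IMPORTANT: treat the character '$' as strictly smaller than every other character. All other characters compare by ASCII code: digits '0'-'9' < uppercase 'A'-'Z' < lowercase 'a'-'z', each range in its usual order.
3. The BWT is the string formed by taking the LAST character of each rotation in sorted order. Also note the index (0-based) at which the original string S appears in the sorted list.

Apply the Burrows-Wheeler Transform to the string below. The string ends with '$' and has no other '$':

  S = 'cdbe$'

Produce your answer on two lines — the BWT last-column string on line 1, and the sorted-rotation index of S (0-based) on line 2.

All 5 rotations (rotation i = S[i:]+S[:i]):
  rot[0] = cdbe$
  rot[1] = dbe$c
  rot[2] = be$cd
  rot[3] = e$cdb
  rot[4] = $cdbe
Sorted (with $ < everything):
  sorted[0] = $cdbe  (last char: 'e')
  sorted[1] = be$cd  (last char: 'd')
  sorted[2] = cdbe$  (last char: '$')
  sorted[3] = dbe$c  (last char: 'c')
  sorted[4] = e$cdb  (last char: 'b')
Last column: ed$cb
Original string S is at sorted index 2

Answer: ed$cb
2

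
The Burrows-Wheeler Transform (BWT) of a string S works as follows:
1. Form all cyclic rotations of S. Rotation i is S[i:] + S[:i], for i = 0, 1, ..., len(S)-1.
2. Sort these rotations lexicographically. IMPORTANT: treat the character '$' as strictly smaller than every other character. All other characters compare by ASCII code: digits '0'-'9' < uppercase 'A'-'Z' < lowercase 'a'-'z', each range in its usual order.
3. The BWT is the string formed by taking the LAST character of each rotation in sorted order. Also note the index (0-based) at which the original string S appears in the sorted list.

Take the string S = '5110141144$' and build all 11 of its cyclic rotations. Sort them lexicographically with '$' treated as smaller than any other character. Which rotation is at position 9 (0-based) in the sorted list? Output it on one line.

Answer: 44$51101411

Derivation:
All 11 rotations (rotation i = S[i:]+S[:i]):
  rot[0] = 5110141144$
  rot[1] = 110141144$5
  rot[2] = 10141144$51
  rot[3] = 0141144$511
  rot[4] = 141144$5110
  rot[5] = 41144$51101
  rot[6] = 1144$511014
  rot[7] = 144$5110141
  rot[8] = 44$51101411
  rot[9] = 4$511014114
  rot[10] = $5110141144
Sorted (with $ < everything):
  sorted[0] = $5110141144
  sorted[1] = 0141144$511
  sorted[2] = 10141144$51
  sorted[3] = 110141144$5
  sorted[4] = 1144$511014
  sorted[5] = 141144$5110
  sorted[6] = 144$5110141
  sorted[7] = 4$511014114
  sorted[8] = 41144$51101
  sorted[9] = 44$51101411
  sorted[10] = 5110141144$
sorted[9] = 44$51101411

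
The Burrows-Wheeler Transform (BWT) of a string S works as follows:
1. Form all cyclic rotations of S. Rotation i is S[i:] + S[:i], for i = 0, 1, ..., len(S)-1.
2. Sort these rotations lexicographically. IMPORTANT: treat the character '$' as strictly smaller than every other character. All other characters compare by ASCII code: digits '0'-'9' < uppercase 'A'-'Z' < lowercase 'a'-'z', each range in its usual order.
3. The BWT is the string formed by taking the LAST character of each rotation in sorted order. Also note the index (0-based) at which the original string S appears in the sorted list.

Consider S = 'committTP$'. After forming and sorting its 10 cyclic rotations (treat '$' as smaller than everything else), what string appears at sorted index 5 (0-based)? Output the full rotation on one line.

All 10 rotations (rotation i = S[i:]+S[:i]):
  rot[0] = committTP$
  rot[1] = ommittTP$c
  rot[2] = mmittTP$co
  rot[3] = mittTP$com
  rot[4] = ittTP$comm
  rot[5] = ttTP$commi
  rot[6] = tTP$commit
  rot[7] = TP$committ
  rot[8] = P$committT
  rot[9] = $committTP
Sorted (with $ < everything):
  sorted[0] = $committTP
  sorted[1] = P$committT
  sorted[2] = TP$committ
  sorted[3] = committTP$
  sorted[4] = ittTP$comm
  sorted[5] = mittTP$com
  sorted[6] = mmittTP$co
  sorted[7] = ommittTP$c
  sorted[8] = tTP$commit
  sorted[9] = ttTP$commi
sorted[5] = mittTP$com

Answer: mittTP$com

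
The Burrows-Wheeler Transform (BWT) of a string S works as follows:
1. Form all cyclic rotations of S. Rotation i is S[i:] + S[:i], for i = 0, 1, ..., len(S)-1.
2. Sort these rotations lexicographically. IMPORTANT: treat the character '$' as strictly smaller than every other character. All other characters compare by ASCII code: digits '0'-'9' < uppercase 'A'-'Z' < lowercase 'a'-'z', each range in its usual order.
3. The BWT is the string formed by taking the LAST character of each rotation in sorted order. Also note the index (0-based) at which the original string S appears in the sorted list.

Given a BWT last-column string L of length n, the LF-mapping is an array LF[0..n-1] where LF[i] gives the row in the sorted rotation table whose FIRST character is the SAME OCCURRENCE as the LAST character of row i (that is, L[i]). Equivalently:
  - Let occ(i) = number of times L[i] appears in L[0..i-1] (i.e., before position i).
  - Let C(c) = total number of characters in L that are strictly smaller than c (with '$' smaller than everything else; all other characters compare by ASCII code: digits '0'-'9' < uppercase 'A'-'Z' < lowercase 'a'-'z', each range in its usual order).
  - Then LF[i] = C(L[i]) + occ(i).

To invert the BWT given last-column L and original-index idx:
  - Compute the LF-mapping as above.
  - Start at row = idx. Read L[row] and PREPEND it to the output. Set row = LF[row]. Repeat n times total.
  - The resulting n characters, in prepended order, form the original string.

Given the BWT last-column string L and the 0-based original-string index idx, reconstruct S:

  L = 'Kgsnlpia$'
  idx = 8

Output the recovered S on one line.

Answer: saplingK$

Derivation:
LF mapping: 1 3 8 6 5 7 4 2 0
Walk LF starting at row 8, prepending L[row]:
  step 1: row=8, L[8]='$', prepend. Next row=LF[8]=0
  step 2: row=0, L[0]='K', prepend. Next row=LF[0]=1
  step 3: row=1, L[1]='g', prepend. Next row=LF[1]=3
  step 4: row=3, L[3]='n', prepend. Next row=LF[3]=6
  step 5: row=6, L[6]='i', prepend. Next row=LF[6]=4
  step 6: row=4, L[4]='l', prepend. Next row=LF[4]=5
  step 7: row=5, L[5]='p', prepend. Next row=LF[5]=7
  step 8: row=7, L[7]='a', prepend. Next row=LF[7]=2
  step 9: row=2, L[2]='s', prepend. Next row=LF[2]=8
Reversed output: saplingK$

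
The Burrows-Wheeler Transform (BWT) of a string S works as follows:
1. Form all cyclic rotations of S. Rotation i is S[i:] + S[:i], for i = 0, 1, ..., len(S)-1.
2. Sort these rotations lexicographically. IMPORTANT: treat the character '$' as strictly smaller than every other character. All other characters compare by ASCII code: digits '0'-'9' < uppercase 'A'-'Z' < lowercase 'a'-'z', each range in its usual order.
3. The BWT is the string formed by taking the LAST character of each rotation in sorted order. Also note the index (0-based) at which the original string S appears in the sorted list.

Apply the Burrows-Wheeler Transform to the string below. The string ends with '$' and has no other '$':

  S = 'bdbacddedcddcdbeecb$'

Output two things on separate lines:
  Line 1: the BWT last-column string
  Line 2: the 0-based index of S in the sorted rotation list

Answer: bbcd$deddabcdeccdedb
4

Derivation:
All 20 rotations (rotation i = S[i:]+S[:i]):
  rot[0] = bdbacddedcddcdbeecb$
  rot[1] = dbacddedcddcdbeecb$b
  rot[2] = bacddedcddcdbeecb$bd
  rot[3] = acddedcddcdbeecb$bdb
  rot[4] = cddedcddcdbeecb$bdba
  rot[5] = ddedcddcdbeecb$bdbac
  rot[6] = dedcddcdbeecb$bdbacd
  rot[7] = edcddcdbeecb$bdbacdd
  rot[8] = dcddcdbeecb$bdbacdde
  rot[9] = cddcdbeecb$bdbacdded
  rot[10] = ddcdbeecb$bdbacddedc
  rot[11] = dcdbeecb$bdbacddedcd
  rot[12] = cdbeecb$bdbacddedcdd
  rot[13] = dbeecb$bdbacddedcddc
  rot[14] = beecb$bdbacddedcddcd
  rot[15] = eecb$bdbacddedcddcdb
  rot[16] = ecb$bdbacddedcddcdbe
  rot[17] = cb$bdbacddedcddcdbee
  rot[18] = b$bdbacddedcddcdbeec
  rot[19] = $bdbacddedcddcdbeecb
Sorted (with $ < everything):
  sorted[0] = $bdbacddedcddcdbeecb  (last char: 'b')
  sorted[1] = acddedcddcdbeecb$bdb  (last char: 'b')
  sorted[2] = b$bdbacddedcddcdbeec  (last char: 'c')
  sorted[3] = bacddedcddcdbeecb$bd  (last char: 'd')
  sorted[4] = bdbacddedcddcdbeecb$  (last char: '$')
  sorted[5] = beecb$bdbacddedcddcd  (last char: 'd')
  sorted[6] = cb$bdbacddedcddcdbee  (last char: 'e')
  sorted[7] = cdbeecb$bdbacddedcdd  (last char: 'd')
  sorted[8] = cddcdbeecb$bdbacdded  (last char: 'd')
  sorted[9] = cddedcddcdbeecb$bdba  (last char: 'a')
  sorted[10] = dbacddedcddcdbeecb$b  (last char: 'b')
  sorted[11] = dbeecb$bdbacddedcddc  (last char: 'c')
  sorted[12] = dcdbeecb$bdbacddedcd  (last char: 'd')
  sorted[13] = dcddcdbeecb$bdbacdde  (last char: 'e')
  sorted[14] = ddcdbeecb$bdbacddedc  (last char: 'c')
  sorted[15] = ddedcddcdbeecb$bdbac  (last char: 'c')
  sorted[16] = dedcddcdbeecb$bdbacd  (last char: 'd')
  sorted[17] = ecb$bdbacddedcddcdbe  (last char: 'e')
  sorted[18] = edcddcdbeecb$bdbacdd  (last char: 'd')
  sorted[19] = eecb$bdbacddedcddcdb  (last char: 'b')
Last column: bbcd$deddabcdeccdedb
Original string S is at sorted index 4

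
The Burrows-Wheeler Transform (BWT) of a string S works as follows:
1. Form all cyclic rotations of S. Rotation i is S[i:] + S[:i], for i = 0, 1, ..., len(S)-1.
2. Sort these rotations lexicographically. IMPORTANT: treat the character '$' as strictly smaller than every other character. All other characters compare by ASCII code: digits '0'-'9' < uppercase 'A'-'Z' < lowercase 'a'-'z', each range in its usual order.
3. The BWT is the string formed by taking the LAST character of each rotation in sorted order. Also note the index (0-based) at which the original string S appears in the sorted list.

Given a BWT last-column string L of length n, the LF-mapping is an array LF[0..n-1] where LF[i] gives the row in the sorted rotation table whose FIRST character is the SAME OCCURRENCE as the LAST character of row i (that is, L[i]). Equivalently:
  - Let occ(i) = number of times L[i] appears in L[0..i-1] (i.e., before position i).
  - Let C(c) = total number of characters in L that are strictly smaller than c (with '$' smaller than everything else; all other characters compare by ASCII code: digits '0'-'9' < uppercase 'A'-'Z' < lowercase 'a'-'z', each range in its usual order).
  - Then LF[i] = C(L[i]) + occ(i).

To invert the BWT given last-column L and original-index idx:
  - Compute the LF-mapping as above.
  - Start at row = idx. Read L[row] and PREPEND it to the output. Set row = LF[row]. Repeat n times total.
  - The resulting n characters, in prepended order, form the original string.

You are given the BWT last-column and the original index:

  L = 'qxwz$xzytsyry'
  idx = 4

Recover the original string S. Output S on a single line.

LF mapping: 1 6 5 11 0 7 12 8 4 3 9 2 10
Walk LF starting at row 4, prepending L[row]:
  step 1: row=4, L[4]='$', prepend. Next row=LF[4]=0
  step 2: row=0, L[0]='q', prepend. Next row=LF[0]=1
  step 3: row=1, L[1]='x', prepend. Next row=LF[1]=6
  step 4: row=6, L[6]='z', prepend. Next row=LF[6]=12
  step 5: row=12, L[12]='y', prepend. Next row=LF[12]=10
  step 6: row=10, L[10]='y', prepend. Next row=LF[10]=9
  step 7: row=9, L[9]='s', prepend. Next row=LF[9]=3
  step 8: row=3, L[3]='z', prepend. Next row=LF[3]=11
  step 9: row=11, L[11]='r', prepend. Next row=LF[11]=2
  step 10: row=2, L[2]='w', prepend. Next row=LF[2]=5
  step 11: row=5, L[5]='x', prepend. Next row=LF[5]=7
  step 12: row=7, L[7]='y', prepend. Next row=LF[7]=8
  step 13: row=8, L[8]='t', prepend. Next row=LF[8]=4
Reversed output: tyxwrzsyyzxq$

Answer: tyxwrzsyyzxq$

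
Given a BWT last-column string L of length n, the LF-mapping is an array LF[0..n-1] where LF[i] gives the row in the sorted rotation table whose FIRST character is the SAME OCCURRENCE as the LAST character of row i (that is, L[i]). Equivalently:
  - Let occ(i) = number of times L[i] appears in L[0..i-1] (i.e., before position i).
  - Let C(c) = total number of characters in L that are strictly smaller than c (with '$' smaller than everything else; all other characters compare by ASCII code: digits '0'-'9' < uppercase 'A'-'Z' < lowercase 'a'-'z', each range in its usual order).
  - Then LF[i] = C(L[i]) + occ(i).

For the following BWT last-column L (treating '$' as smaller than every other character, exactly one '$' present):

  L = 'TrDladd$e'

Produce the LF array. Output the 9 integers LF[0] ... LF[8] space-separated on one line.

Char counts: '$':1, 'D':1, 'T':1, 'a':1, 'd':2, 'e':1, 'l':1, 'r':1
C (first-col start): C('$')=0, C('D')=1, C('T')=2, C('a')=3, C('d')=4, C('e')=6, C('l')=7, C('r')=8
L[0]='T': occ=0, LF[0]=C('T')+0=2+0=2
L[1]='r': occ=0, LF[1]=C('r')+0=8+0=8
L[2]='D': occ=0, LF[2]=C('D')+0=1+0=1
L[3]='l': occ=0, LF[3]=C('l')+0=7+0=7
L[4]='a': occ=0, LF[4]=C('a')+0=3+0=3
L[5]='d': occ=0, LF[5]=C('d')+0=4+0=4
L[6]='d': occ=1, LF[6]=C('d')+1=4+1=5
L[7]='$': occ=0, LF[7]=C('$')+0=0+0=0
L[8]='e': occ=0, LF[8]=C('e')+0=6+0=6

Answer: 2 8 1 7 3 4 5 0 6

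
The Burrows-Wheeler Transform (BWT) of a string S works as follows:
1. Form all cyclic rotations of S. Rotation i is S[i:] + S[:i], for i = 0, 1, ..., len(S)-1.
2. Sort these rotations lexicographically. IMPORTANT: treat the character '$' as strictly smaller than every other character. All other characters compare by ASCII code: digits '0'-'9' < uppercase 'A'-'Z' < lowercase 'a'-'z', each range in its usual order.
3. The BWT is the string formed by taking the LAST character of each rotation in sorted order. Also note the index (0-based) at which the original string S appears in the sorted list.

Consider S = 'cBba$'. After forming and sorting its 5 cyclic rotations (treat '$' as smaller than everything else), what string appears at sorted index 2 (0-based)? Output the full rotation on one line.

Answer: a$cBb

Derivation:
All 5 rotations (rotation i = S[i:]+S[:i]):
  rot[0] = cBba$
  rot[1] = Bba$c
  rot[2] = ba$cB
  rot[3] = a$cBb
  rot[4] = $cBba
Sorted (with $ < everything):
  sorted[0] = $cBba
  sorted[1] = Bba$c
  sorted[2] = a$cBb
  sorted[3] = ba$cB
  sorted[4] = cBba$
sorted[2] = a$cBb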